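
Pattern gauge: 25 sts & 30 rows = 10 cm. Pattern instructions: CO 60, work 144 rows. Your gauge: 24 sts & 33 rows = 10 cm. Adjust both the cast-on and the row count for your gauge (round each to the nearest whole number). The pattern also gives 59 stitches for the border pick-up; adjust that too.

Stitches: 60 × 24/25 = 57.60 → 58.
Rows: 144 × 33/30 = 158.40 → 158.
border pick-up: 59 × 24/25 = 56.64 → 57.

Cast on 58 stitches; work 158 rows; border pick-up 57 stitches.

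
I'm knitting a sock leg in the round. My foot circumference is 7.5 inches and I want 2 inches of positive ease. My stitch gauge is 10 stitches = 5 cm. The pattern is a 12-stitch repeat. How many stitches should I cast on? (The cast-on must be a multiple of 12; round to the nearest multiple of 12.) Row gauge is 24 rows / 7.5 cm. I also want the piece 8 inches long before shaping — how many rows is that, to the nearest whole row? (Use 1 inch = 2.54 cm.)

Cast on 48 stitches; work 65 rows.

Finished = 7.5 + 2 = 9.5 inches.
9.5 inches × 2.54 = 24.13 cm.
10/5 = 2 sts per cm; 24.13 × 2 = 48.26 sts.
Nearest multiple of 12 → 48.
8 inches = 20.32 cm; × 3.2 = 65.02 → 65 rows.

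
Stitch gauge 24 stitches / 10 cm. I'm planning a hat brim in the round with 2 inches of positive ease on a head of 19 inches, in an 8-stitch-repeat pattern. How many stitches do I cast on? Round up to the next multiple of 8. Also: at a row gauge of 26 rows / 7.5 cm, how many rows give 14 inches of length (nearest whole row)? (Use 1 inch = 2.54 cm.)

Finished = 19 + 2 = 21 inches.
21 inches × 2.54 = 53.34 cm.
24/10 = 2.4 sts per cm; 53.34 × 2.4 = 128.02 sts.
Next multiple of 8 → 136.
14 inches = 35.56 cm; × 3.467 = 123.27 → 123 rows.

Cast on 136 stitches; work 123 rows.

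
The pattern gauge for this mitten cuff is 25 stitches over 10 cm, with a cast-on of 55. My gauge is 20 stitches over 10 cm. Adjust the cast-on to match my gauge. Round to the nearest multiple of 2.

Scale factor = 20 / 25 = 0.800.
55 × 20 / 25 = 44.00 sts.

44 stitches.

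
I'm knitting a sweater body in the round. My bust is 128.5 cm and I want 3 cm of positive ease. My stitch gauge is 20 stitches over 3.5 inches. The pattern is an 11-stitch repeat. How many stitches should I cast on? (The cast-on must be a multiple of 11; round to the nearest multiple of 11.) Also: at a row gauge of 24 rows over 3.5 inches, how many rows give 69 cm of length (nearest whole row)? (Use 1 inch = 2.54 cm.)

Cast on 297 stitches; work 186 rows.

Finished = 128.5 + 3 = 131.5 cm.
131.5 cm × 1/2.54 = 51.77 inches.
20/3.5 = 5.714 sts per in; 51.77 × 5.714 = 295.84 sts.
Nearest multiple of 11 → 297.
69 cm = 27.17 inches; × 6.857 = 186.28 → 186 rows.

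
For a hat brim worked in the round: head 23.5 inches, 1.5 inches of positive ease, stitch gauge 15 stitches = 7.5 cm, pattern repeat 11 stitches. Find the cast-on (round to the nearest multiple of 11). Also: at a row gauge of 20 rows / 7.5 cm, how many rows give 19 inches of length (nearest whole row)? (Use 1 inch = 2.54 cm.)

Finished = 23.5 + 1.5 = 25 inches.
25 inches × 2.54 = 63.50 cm.
15/7.5 = 2 sts per cm; 63.50 × 2 = 127.00 sts.
Nearest multiple of 11 → 132.
19 inches = 48.26 cm; × 2.667 = 128.69 → 129 rows.

Cast on 132 stitches; work 129 rows.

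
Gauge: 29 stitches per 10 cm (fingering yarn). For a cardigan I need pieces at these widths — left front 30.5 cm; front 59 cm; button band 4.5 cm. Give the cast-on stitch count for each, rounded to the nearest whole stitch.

left front 88; front 171; button band 13.

Rate = 29/10 = 2.9 sts per cm.
left front: 30.5 × 2.9 = 88.45 → 88.
front: 59 × 2.9 = 171.10 → 171.
button band: 4.5 × 2.9 = 13.05 → 13.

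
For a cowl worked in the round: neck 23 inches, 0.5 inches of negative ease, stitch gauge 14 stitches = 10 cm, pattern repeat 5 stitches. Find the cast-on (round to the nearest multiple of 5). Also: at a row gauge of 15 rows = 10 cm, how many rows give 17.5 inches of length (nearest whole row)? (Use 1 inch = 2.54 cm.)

Finished = 23 − 0.5 = 22.5 inches.
22.5 inches × 2.54 = 57.15 cm.
14/10 = 1.4 sts per cm; 57.15 × 1.4 = 80.01 sts.
Nearest multiple of 5 → 80.
17.5 inches = 44.45 cm; × 1.5 = 66.67 → 67 rows.

Cast on 80 stitches; work 67 rows.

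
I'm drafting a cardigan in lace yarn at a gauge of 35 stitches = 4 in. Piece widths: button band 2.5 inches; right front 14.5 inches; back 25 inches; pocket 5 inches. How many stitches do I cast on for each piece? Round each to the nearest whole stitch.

Rate = 35/4 = 8.75 sts per in.
button band: 2.5 × 8.75 = 21.88 → 22.
right front: 14.5 × 8.75 = 126.88 → 127.
back: 25 × 8.75 = 218.75 → 219.
pocket: 5 × 8.75 = 43.75 → 44.

button band 22; right front 127; back 219; pocket 44.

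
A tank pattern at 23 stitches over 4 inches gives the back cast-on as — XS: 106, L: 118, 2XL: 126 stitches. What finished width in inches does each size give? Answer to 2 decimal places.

23/4 = 5.75 sts per in.
XS: 106 / 5.75 = 18.435 → 18.43 in.
L: 118 / 5.75 = 20.522 → 20.52 in.
2XL: 126 / 5.75 = 21.913 → 21.91 in.

XS 18.43 inches; L 20.52 inches; 2XL 21.91 inches.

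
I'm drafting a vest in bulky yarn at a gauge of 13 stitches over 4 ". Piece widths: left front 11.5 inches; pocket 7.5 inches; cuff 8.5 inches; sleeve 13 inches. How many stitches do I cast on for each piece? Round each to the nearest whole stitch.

left front 37; pocket 24; cuff 28; sleeve 42.

Rate = 13/4 = 3.25 sts per in.
left front: 11.5 × 3.25 = 37.38 → 37.
pocket: 7.5 × 3.25 = 24.38 → 24.
cuff: 8.5 × 3.25 = 27.62 → 28.
sleeve: 13 × 3.25 = 42.25 → 42.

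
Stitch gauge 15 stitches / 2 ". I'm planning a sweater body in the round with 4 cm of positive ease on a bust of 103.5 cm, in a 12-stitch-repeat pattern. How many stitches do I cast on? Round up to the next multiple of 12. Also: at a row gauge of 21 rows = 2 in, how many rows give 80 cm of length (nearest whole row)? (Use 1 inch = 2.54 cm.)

Finished = 103.5 + 4 = 107.5 cm.
107.5 cm × 1/2.54 = 42.32 inches.
15/2 = 7.5 sts per in; 42.32 × 7.5 = 317.42 sts.
Next multiple of 12 → 324.
80 cm = 31.50 inches; × 10.5 = 330.71 → 331 rows.

Cast on 324 stitches; work 331 rows.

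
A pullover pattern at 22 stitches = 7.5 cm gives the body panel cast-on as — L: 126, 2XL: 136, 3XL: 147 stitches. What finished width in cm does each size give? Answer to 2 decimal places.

L 42.95 cm; 2XL 46.36 cm; 3XL 50.11 cm.

22/7.5 = 2.933 sts per cm.
L: 126 / 2.933 = 42.955 → 42.95 cm.
2XL: 136 / 2.933 = 46.364 → 46.36 cm.
3XL: 147 / 2.933 = 50.114 → 50.11 cm.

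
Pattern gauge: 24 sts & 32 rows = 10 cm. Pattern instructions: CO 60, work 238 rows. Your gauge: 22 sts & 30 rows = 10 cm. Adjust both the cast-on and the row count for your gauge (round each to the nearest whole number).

Cast on 55 stitches; work 223 rows.

Stitches: 60 × 22/24 = 55.00 → 55.
Rows: 238 × 30/32 = 223.12 → 223.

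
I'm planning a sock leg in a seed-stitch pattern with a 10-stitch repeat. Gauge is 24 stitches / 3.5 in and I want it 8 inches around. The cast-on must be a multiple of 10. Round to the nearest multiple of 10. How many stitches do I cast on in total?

24 / 3.5 = 6.857 sts per inch.
8 × 6.857 = 54.86 sts.
Nearest multiple of 10: 50.

CO 50 sts.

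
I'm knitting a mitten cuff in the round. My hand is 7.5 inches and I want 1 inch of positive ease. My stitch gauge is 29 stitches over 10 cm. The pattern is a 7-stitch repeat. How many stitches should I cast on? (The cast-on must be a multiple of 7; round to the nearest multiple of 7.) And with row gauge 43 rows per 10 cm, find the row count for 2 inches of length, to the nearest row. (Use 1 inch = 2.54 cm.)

Finished = 7.5 + 1 = 8.5 inches.
8.5 inches × 2.54 = 21.59 cm.
29/10 = 2.9 sts per cm; 21.59 × 2.9 = 62.61 sts.
Nearest multiple of 7 → 63.
2 inches = 5.08 cm; × 4.3 = 21.84 → 22 rows.

Cast on 63 stitches; work 22 rows.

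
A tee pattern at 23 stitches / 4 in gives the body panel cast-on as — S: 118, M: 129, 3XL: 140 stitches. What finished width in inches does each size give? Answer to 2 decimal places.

S 20.52 inches; M 22.43 inches; 3XL 24.35 inches.

23/4 = 5.75 sts per in.
S: 118 / 5.75 = 20.522 → 20.52 in.
M: 129 / 5.75 = 22.435 → 22.43 in.
3XL: 140 / 5.75 = 24.348 → 24.35 in.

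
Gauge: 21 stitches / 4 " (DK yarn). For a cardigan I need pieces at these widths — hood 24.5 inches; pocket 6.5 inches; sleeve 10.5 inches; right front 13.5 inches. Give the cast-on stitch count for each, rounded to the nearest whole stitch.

Rate = 21/4 = 5.25 sts per in.
hood: 24.5 × 5.25 = 128.62 → 129.
pocket: 6.5 × 5.25 = 34.12 → 34.
sleeve: 10.5 × 5.25 = 55.12 → 55.
right front: 13.5 × 5.25 = 70.88 → 71.

hood 129; pocket 34; sleeve 55; right front 71.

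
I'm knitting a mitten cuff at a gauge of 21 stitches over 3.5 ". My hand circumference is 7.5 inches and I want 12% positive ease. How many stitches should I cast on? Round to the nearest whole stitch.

Finished = 7.5 × 1.12 = 8.40 in.
21 / 3.5 = 6 sts per inch.
8.40 × 6 = 50.40 sts.
→ 50 sts.

50 stitches.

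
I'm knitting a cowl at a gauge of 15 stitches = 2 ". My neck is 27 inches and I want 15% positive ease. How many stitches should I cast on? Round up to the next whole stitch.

Finished = 27 × 1.15 = 31.05 in.
15 / 2 = 7.5 sts per inch.
31.05 × 7.5 = 232.88 sts.
→ 233 sts.

CO 233 sts.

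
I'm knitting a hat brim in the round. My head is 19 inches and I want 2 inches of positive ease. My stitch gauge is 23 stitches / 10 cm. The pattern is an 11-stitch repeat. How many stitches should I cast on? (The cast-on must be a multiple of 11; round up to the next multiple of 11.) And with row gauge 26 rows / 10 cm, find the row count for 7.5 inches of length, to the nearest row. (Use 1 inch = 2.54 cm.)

Finished = 19 + 2 = 21 inches.
21 inches × 2.54 = 53.34 cm.
23/10 = 2.3 sts per cm; 53.34 × 2.3 = 122.68 sts.
Next multiple of 11 → 132.
7.5 inches = 19.05 cm; × 2.6 = 49.53 → 50 rows.

Cast on 132 stitches; work 50 rows.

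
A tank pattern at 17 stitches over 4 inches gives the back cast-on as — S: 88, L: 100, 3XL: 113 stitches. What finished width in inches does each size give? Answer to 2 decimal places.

17/4 = 4.25 sts per in.
S: 88 / 4.25 = 20.706 → 20.71 in.
L: 100 / 4.25 = 23.529 → 23.53 in.
3XL: 113 / 4.25 = 26.588 → 26.59 in.

S 20.71 inches; L 23.53 inches; 3XL 26.59 inches.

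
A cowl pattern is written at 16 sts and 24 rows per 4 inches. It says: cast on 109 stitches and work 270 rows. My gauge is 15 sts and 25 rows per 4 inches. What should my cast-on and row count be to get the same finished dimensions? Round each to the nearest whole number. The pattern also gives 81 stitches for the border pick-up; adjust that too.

Cast on 102 stitches; work 281 rows; border pick-up 76 stitches.

Stitches: 109 × 15/16 = 102.19 → 102.
Rows: 270 × 25/24 = 281.25 → 281.
border pick-up: 81 × 15/16 = 75.94 → 76.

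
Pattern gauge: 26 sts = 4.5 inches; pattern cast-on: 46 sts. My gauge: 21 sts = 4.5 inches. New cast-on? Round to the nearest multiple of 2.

CO 38 sts.

Scale factor = 21 / 26 = 0.808.
46 × 21 / 26 = 37.15 sts.
→ 38 sts.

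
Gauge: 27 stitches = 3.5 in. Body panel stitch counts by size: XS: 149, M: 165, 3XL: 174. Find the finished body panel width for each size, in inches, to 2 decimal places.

XS 19.31 inches; M 21.39 inches; 3XL 22.56 inches.

27/3.5 = 7.714 sts per in.
XS: 149 / 7.714 = 19.315 → 19.31 in.
M: 165 / 7.714 = 21.389 → 21.39 in.
3XL: 174 / 7.714 = 22.556 → 22.56 in.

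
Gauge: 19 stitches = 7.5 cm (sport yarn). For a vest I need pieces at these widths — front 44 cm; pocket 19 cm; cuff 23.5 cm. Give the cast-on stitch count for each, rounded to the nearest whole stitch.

Rate = 19/7.5 = 2.533 sts per cm.
front: 44 × 2.533 = 111.47 → 111.
pocket: 19 × 2.533 = 48.13 → 48.
cuff: 23.5 × 2.533 = 59.53 → 60.

front 111; pocket 48; cuff 60.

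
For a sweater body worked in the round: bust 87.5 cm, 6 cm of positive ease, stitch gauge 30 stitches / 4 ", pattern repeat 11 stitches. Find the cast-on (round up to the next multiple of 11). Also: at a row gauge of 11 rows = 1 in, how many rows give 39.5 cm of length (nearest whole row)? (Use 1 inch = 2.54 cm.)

Finished = 87.5 + 6 = 93.5 cm.
93.5 cm × 1/2.54 = 36.81 inches.
30/4 = 7.5 sts per in; 36.81 × 7.5 = 276.08 sts.
Next multiple of 11 → 286.
39.5 cm = 15.55 inches; × 11 = 171.06 → 171 rows.

Cast on 286 stitches; work 171 rows.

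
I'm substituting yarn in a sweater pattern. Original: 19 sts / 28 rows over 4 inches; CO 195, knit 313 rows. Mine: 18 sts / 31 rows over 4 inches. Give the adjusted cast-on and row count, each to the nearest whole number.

Cast on 185 stitches; work 347 rows.

Stitches: 195 × 18/19 = 184.74 → 185.
Rows: 313 × 31/28 = 346.54 → 347.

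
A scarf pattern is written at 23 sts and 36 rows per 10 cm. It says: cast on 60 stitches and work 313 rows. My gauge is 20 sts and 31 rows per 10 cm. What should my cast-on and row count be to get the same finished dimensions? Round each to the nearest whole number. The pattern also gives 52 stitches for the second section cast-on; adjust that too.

Cast on 52 stitches; work 270 rows; second section cast-on 45 stitches.

Stitches: 60 × 20/23 = 52.17 → 52.
Rows: 313 × 31/36 = 269.53 → 270.
second section cast-on: 52 × 20/23 = 45.22 → 45.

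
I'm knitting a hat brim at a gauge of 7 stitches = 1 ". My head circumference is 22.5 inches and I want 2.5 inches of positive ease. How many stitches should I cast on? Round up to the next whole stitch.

Finished = 22.5 + 2.5 = 25 in.
7 / 1 = 7 sts per inch.
25.00 × 7 = 175.00 sts.

CO 175 sts.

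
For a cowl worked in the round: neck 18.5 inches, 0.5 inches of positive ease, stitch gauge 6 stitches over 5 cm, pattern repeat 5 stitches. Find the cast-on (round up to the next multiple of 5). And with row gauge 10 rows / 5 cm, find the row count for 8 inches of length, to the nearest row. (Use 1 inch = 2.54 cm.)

Finished = 18.5 + 0.5 = 19 inches.
19 inches × 2.54 = 48.26 cm.
6/5 = 1.2 sts per cm; 48.26 × 1.2 = 57.91 sts.
Next multiple of 5 → 60.
8 inches = 20.32 cm; × 2 = 40.64 → 41 rows.

Cast on 60 stitches; work 41 rows.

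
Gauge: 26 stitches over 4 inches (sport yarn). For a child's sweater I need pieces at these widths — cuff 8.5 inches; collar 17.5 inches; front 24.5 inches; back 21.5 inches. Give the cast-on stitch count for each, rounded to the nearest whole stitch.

Rate = 26/4 = 6.5 sts per in.
cuff: 8.5 × 6.5 = 55.25 → 55.
collar: 17.5 × 6.5 = 113.75 → 114.
front: 24.5 × 6.5 = 159.25 → 159.
back: 21.5 × 6.5 = 139.75 → 140.

cuff 55; collar 114; front 159; back 140.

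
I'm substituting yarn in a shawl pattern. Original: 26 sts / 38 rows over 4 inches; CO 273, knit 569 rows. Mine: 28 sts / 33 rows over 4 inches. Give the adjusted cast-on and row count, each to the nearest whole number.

Stitches: 273 × 28/26 = 294.00 → 294.
Rows: 569 × 33/38 = 494.13 → 494.

Cast on 294 stitches; work 494 rows.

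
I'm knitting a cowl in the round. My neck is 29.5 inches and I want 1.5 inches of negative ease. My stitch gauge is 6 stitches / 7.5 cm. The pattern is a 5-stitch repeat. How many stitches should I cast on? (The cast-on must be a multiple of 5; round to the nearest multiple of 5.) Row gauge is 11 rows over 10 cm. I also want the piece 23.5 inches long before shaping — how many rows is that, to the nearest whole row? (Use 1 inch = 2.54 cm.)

Finished = 29.5 − 1.5 = 28 inches.
28 inches × 2.54 = 71.12 cm.
6/7.5 = 0.8 sts per cm; 71.12 × 0.8 = 56.90 sts.
Nearest multiple of 5 → 55.
23.5 inches = 59.69 cm; × 1.1 = 65.66 → 66 rows.

Cast on 55 stitches; work 66 rows.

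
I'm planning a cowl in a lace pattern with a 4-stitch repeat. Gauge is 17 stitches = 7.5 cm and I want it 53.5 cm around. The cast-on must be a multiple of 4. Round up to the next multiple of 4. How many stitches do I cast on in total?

17 / 7.5 = 2.267 sts per cm.
53.5 × 2.267 = 121.27 sts.
Next multiple of 4: 124.

Cast on 124 stitches.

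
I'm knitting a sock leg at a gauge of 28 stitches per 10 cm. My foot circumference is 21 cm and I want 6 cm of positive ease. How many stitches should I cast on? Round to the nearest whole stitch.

Finished = 21 + 6 = 27 cm.
28 / 10 = 2.8 sts per cm.
27.00 × 2.8 = 75.60 sts.
→ 76 sts.

Cast on 76 stitches.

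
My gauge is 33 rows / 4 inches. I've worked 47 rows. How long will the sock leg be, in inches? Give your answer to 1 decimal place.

5.7 inches.

33 rows / 4 inch = 8.25 rows per inch.
47 / 8.25 = 5.70 inches.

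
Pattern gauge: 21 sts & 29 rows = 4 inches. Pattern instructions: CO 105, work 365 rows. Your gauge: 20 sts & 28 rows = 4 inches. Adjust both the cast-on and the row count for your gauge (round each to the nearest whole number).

Stitches: 105 × 20/21 = 100.00 → 100.
Rows: 365 × 28/29 = 352.41 → 352.

Cast on 100 stitches; work 352 rows.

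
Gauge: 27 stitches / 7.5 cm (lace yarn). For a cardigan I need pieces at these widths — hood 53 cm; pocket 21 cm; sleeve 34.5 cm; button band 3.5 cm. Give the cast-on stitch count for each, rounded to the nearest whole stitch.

hood 191; pocket 76; sleeve 124; button band 13.

Rate = 27/7.5 = 3.6 sts per cm.
hood: 53 × 3.6 = 190.80 → 191.
pocket: 21 × 3.6 = 75.60 → 76.
sleeve: 34.5 × 3.6 = 124.20 → 124.
button band: 3.5 × 3.6 = 12.60 → 13.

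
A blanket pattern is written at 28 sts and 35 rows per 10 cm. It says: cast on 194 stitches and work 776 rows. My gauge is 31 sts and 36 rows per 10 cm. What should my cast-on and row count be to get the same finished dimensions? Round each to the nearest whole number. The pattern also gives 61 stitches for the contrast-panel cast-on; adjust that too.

Stitches: 194 × 31/28 = 214.79 → 215.
Rows: 776 × 36/35 = 798.17 → 798.
contrast-panel cast-on: 61 × 31/28 = 67.54 → 68.

Cast on 215 stitches; work 798 rows; contrast-panel cast-on 68 stitches.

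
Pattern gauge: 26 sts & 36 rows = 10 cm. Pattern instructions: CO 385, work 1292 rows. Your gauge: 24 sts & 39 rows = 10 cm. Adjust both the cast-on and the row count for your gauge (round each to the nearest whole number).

Cast on 355 stitches; work 1400 rows.

Stitches: 385 × 24/26 = 355.38 → 355.
Rows: 1292 × 39/36 = 1399.67 → 1400.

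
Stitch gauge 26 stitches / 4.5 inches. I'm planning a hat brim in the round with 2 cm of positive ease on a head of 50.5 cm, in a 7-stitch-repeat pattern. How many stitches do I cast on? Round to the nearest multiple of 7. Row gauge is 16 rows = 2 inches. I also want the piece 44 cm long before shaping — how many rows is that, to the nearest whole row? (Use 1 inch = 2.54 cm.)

Finished = 50.5 + 2 = 52.5 cm.
52.5 cm × 1/2.54 = 20.67 inches.
26/4.5 = 5.778 sts per in; 20.67 × 5.778 = 119.42 sts.
Nearest multiple of 7 → 119.
44 cm = 17.32 inches; × 8 = 138.58 → 139 rows.

Cast on 119 stitches; work 139 rows.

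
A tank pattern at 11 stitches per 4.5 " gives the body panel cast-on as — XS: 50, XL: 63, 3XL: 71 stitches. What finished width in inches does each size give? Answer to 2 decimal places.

11/4.5 = 2.444 sts per in.
XS: 50 / 2.444 = 20.455 → 20.45 in.
XL: 63 / 2.444 = 25.773 → 25.77 in.
3XL: 71 / 2.444 = 29.045 → 29.05 in.

XS 20.45 inches; XL 25.77 inches; 3XL 29.05 inches.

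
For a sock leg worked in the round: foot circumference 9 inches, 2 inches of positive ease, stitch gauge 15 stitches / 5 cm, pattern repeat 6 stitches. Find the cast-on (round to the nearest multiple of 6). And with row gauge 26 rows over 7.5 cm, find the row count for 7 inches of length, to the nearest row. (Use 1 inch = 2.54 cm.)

Cast on 84 stitches; work 62 rows.

Finished = 9 + 2 = 11 inches.
11 inches × 2.54 = 27.94 cm.
15/5 = 3 sts per cm; 27.94 × 3 = 83.82 sts.
Nearest multiple of 6 → 84.
7 inches = 17.78 cm; × 3.467 = 61.64 → 62 rows.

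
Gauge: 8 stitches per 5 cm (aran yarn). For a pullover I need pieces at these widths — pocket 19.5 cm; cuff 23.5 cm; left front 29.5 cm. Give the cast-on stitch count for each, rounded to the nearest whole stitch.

pocket 31; cuff 38; left front 47.

Rate = 8/5 = 1.6 sts per cm.
pocket: 19.5 × 1.6 = 31.20 → 31.
cuff: 23.5 × 1.6 = 37.60 → 38.
left front: 29.5 × 1.6 = 47.20 → 47.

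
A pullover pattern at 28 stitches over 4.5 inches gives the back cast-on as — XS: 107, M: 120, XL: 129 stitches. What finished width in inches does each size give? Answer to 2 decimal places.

XS 17.20 inches; M 19.29 inches; XL 20.73 inches.

28/4.5 = 6.222 sts per in.
XS: 107 / 6.222 = 17.196 → 17.20 in.
M: 120 / 6.222 = 19.286 → 19.29 in.
XL: 129 / 6.222 = 20.732 → 20.73 in.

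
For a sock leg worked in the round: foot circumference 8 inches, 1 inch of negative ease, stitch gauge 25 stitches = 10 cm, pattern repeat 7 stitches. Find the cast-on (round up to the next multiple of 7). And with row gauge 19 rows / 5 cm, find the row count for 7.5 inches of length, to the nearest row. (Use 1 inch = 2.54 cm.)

Cast on 49 stitches; work 72 rows.

Finished = 8 − 1 = 7 inches.
7 inches × 2.54 = 17.78 cm.
25/10 = 2.5 sts per cm; 17.78 × 2.5 = 44.45 sts.
Next multiple of 7 → 49.
7.5 inches = 19.05 cm; × 3.8 = 72.39 → 72 rows.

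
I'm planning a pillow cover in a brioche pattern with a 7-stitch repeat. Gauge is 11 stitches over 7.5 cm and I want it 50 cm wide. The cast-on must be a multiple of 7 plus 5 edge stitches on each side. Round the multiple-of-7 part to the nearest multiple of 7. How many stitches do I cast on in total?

CO 73 sts.

11 / 7.5 = 1.467 sts per cm.
50 × 1.467 = 73.33 sts.
Less 10 edge sts → 63.33 for the repeat.
Nearest multiple of 7: 63.
Add back 10 edge sts → 73.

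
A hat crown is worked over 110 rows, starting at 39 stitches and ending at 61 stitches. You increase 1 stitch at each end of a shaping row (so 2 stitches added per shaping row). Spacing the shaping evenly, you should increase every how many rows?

Increase every 10th row.

Stitches to add: |61 − 39| = 22.
Shaping rows needed: 22 / 2 = 11.
110 rows / 11 = every 10 rows.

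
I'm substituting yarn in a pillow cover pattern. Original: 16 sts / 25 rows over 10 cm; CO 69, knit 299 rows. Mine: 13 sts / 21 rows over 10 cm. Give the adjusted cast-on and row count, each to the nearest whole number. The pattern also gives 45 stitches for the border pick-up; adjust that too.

Cast on 56 stitches; work 251 rows; border pick-up 37 stitches.

Stitches: 69 × 13/16 = 56.06 → 56.
Rows: 299 × 21/25 = 251.16 → 251.
border pick-up: 45 × 13/16 = 36.56 → 37.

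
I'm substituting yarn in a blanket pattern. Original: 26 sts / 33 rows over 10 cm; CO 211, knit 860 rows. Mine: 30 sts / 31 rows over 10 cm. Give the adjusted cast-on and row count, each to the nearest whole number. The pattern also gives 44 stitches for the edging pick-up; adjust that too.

Cast on 243 stitches; work 808 rows; edging pick-up 51 stitches.

Stitches: 211 × 30/26 = 243.46 → 243.
Rows: 860 × 31/33 = 807.88 → 808.
edging pick-up: 44 × 30/26 = 50.77 → 51.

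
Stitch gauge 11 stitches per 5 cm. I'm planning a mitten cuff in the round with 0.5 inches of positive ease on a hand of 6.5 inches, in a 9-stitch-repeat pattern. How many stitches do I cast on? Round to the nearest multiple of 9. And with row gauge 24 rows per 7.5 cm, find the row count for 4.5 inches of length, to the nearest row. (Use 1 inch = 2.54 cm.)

Finished = 6.5 + 0.5 = 7 inches.
7 inches × 2.54 = 17.78 cm.
11/5 = 2.2 sts per cm; 17.78 × 2.2 = 39.12 sts.
Nearest multiple of 9 → 36.
4.5 inches = 11.43 cm; × 3.2 = 36.58 → 37 rows.

Cast on 36 stitches; work 37 rows.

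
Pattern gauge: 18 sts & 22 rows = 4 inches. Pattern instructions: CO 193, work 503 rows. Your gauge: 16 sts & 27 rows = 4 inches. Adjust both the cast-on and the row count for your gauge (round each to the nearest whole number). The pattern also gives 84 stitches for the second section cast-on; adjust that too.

Stitches: 193 × 16/18 = 171.56 → 172.
Rows: 503 × 27/22 = 617.32 → 617.
second section cast-on: 84 × 16/18 = 74.67 → 75.

Cast on 172 stitches; work 617 rows; second section cast-on 75 stitches.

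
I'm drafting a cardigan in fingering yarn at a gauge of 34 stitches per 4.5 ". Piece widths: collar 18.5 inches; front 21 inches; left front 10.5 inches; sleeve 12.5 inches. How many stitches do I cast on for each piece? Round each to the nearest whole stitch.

Rate = 34/4.5 = 7.556 sts per in.
collar: 18.5 × 7.556 = 139.78 → 140.
front: 21 × 7.556 = 158.67 → 159.
left front: 10.5 × 7.556 = 79.33 → 79.
sleeve: 12.5 × 7.556 = 94.44 → 94.

collar 140; front 159; left front 79; sleeve 94.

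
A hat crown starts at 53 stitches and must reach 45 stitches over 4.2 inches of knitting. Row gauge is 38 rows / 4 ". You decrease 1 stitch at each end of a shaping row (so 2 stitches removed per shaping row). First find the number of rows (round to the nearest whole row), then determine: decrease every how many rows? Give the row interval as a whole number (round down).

Rows = 4.2 × 9.5 = 39.9 → 40 rows.
Stitches to remove: 8 → 4 shaping rows (at 2 st each).
40 / 4 = 10.00 → every 10 rows.

Decrease every 10th row.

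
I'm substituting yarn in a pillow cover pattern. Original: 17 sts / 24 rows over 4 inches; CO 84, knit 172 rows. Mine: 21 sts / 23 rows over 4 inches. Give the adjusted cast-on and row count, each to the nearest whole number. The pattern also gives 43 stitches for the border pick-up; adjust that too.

Cast on 104 stitches; work 165 rows; border pick-up 53 stitches.

Stitches: 84 × 21/17 = 103.76 → 104.
Rows: 172 × 23/24 = 164.83 → 165.
border pick-up: 43 × 21/17 = 53.12 → 53.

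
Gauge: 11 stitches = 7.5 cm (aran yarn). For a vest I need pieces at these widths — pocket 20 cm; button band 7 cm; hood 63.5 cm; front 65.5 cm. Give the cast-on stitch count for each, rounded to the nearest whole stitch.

pocket 29; button band 10; hood 93; front 96.

Rate = 11/7.5 = 1.467 sts per cm.
pocket: 20 × 1.467 = 29.33 → 29.
button band: 7 × 1.467 = 10.27 → 10.
hood: 63.5 × 1.467 = 93.13 → 93.
front: 65.5 × 1.467 = 96.07 → 96.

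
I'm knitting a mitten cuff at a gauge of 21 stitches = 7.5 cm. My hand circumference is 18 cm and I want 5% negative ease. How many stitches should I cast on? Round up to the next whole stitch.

Finished = 18 × 0.95 = 17.10 cm.
21 / 7.5 = 2.8 sts per cm.
17.10 × 2.8 = 47.88 sts.
→ 48 sts.

Cast on 48 stitches.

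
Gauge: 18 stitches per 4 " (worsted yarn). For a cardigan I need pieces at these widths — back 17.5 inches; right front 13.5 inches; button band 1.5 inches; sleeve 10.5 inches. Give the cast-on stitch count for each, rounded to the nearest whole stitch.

Rate = 18/4 = 4.5 sts per in.
back: 17.5 × 4.5 = 78.75 → 79.
right front: 13.5 × 4.5 = 60.75 → 61.
button band: 1.5 × 4.5 = 6.75 → 7.
sleeve: 10.5 × 4.5 = 47.25 → 47.

back 79; right front 61; button band 7; sleeve 47.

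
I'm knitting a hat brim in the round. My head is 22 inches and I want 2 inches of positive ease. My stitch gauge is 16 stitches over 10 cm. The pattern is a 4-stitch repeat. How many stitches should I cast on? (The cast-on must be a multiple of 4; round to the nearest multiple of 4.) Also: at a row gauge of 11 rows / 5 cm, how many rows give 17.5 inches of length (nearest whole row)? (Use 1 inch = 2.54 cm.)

Cast on 96 stitches; work 98 rows.

Finished = 22 + 2 = 24 inches.
24 inches × 2.54 = 60.96 cm.
16/10 = 1.6 sts per cm; 60.96 × 1.6 = 97.54 sts.
Nearest multiple of 4 → 96.
17.5 inches = 44.45 cm; × 2.2 = 97.79 → 98 rows.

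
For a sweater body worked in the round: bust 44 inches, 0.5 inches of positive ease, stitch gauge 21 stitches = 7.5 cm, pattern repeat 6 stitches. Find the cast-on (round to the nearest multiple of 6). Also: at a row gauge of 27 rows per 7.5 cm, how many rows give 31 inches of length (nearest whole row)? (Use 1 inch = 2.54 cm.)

Finished = 44 + 0.5 = 44.5 inches.
44.5 inches × 2.54 = 113.03 cm.
21/7.5 = 2.8 sts per cm; 113.03 × 2.8 = 316.48 sts.
Nearest multiple of 6 → 318.
31 inches = 78.74 cm; × 3.6 = 283.46 → 283 rows.

Cast on 318 stitches; work 283 rows.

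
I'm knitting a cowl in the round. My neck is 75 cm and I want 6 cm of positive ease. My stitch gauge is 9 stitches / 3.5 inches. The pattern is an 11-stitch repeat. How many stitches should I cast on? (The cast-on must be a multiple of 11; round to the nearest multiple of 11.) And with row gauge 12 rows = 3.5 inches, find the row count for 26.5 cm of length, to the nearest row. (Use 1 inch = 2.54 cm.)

Finished = 75 + 6 = 81 cm.
81 cm × 1/2.54 = 31.89 inches.
9/3.5 = 2.571 sts per in; 31.89 × 2.571 = 82.00 sts.
Nearest multiple of 11 → 77.
26.5 cm = 10.43 inches; × 3.429 = 35.77 → 36 rows.

Cast on 77 stitches; work 36 rows.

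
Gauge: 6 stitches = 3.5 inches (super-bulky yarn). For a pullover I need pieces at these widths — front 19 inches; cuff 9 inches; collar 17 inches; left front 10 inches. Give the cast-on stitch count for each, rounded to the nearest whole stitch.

Rate = 6/3.5 = 1.714 sts per in.
front: 19 × 1.714 = 32.57 → 33.
cuff: 9 × 1.714 = 15.43 → 15.
collar: 17 × 1.714 = 29.14 → 29.
left front: 10 × 1.714 = 17.14 → 17.

front 33; cuff 15; collar 29; left front 17.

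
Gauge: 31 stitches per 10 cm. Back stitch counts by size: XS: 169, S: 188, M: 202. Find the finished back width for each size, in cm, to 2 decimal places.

31/10 = 3.1 sts per cm.
XS: 169 / 3.1 = 54.516 → 54.52 cm.
S: 188 / 3.1 = 60.645 → 60.65 cm.
M: 202 / 3.1 = 65.161 → 65.16 cm.

XS 54.52 cm; S 60.65 cm; M 65.16 cm.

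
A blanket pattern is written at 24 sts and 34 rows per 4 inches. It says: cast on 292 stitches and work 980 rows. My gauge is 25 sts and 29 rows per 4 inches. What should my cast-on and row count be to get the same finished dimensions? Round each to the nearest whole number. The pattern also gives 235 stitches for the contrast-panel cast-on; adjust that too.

Cast on 304 stitches; work 836 rows; contrast-panel cast-on 245 stitches.

Stitches: 292 × 25/24 = 304.17 → 304.
Rows: 980 × 29/34 = 835.88 → 836.
contrast-panel cast-on: 235 × 25/24 = 244.79 → 245.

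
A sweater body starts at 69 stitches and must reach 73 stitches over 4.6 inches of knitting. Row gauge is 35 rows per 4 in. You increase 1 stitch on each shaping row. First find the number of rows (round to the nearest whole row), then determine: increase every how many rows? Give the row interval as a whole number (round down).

Rows = 4.6 × 8.75 = 40.2 → 40 rows.
Stitches to add: 4 → 4 shaping rows (at 1 st each).
40 / 4 = 10.00 → every 10 rows.

Increase every 10th row.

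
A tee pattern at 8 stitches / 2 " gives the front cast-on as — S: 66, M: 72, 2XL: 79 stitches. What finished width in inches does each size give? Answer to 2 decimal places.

8/2 = 4 sts per in.
S: 66 / 4 = 16.500 → 16.50 in.
M: 72 / 4 = 18.000 → 18.00 in.
2XL: 79 / 4 = 19.750 → 19.75 in.

S 16.50 inches; M 18.00 inches; 2XL 19.75 inches.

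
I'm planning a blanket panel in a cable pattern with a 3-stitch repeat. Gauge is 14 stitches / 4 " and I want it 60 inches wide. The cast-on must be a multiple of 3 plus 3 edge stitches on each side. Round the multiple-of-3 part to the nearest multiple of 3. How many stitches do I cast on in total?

14 / 4 = 3.5 sts per inch.
60 × 3.5 = 210.00 sts.
Less 6 edge sts → 204.00 for the repeat.
Nearest multiple of 3: 204.
Add back 6 edge sts → 210.

210 stitches.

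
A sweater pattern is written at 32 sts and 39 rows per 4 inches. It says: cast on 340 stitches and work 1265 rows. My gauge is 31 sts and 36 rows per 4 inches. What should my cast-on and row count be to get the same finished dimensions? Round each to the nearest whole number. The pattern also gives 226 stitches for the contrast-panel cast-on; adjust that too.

Stitches: 340 × 31/32 = 329.38 → 329.
Rows: 1265 × 36/39 = 1167.69 → 1168.
contrast-panel cast-on: 226 × 31/32 = 218.94 → 219.

Cast on 329 stitches; work 1168 rows; contrast-panel cast-on 219 stitches.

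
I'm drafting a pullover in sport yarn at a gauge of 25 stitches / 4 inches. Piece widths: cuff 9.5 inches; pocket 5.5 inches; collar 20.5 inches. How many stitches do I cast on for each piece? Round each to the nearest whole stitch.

cuff 59; pocket 34; collar 128.

Rate = 25/4 = 6.25 sts per in.
cuff: 9.5 × 6.25 = 59.38 → 59.
pocket: 5.5 × 6.25 = 34.38 → 34.
collar: 20.5 × 6.25 = 128.12 → 128.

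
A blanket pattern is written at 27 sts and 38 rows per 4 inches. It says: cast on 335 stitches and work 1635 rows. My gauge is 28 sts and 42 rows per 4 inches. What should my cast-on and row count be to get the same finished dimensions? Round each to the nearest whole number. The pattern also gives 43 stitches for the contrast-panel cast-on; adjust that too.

Cast on 347 stitches; work 1807 rows; contrast-panel cast-on 45 stitches.

Stitches: 335 × 28/27 = 347.41 → 347.
Rows: 1635 × 42/38 = 1807.11 → 1807.
contrast-panel cast-on: 43 × 28/27 = 44.59 → 45.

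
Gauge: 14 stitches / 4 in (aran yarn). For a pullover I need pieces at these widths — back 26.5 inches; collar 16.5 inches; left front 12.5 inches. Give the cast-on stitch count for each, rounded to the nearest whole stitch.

back 93; collar 58; left front 44.

Rate = 14/4 = 3.5 sts per in.
back: 26.5 × 3.5 = 92.75 → 93.
collar: 16.5 × 3.5 = 57.75 → 58.
left front: 12.5 × 3.5 = 43.75 → 44.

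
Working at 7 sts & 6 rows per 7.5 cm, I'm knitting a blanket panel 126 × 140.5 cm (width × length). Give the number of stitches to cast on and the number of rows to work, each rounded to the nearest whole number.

Stitch gauge = 7/7.5 = 0.933 sts/cm; 126 × 0.933 = 117.60 → 118 sts.
Row gauge = 6/7.5 = 0.8 rows/cm; 140.5 × 0.8 = 112.40 → 112 rows.

Cast on 118 stitches and work 112 rows.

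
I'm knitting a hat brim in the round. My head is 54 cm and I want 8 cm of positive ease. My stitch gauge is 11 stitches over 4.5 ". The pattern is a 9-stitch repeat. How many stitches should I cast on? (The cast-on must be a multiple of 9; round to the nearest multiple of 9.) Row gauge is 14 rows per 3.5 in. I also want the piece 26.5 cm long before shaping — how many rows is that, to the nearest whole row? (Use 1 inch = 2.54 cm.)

Cast on 63 stitches; work 42 rows.

Finished = 54 + 8 = 62 cm.
62 cm × 1/2.54 = 24.41 inches.
11/4.5 = 2.444 sts per in; 24.41 × 2.444 = 59.67 sts.
Nearest multiple of 9 → 63.
26.5 cm = 10.43 inches; × 4 = 41.73 → 42 rows.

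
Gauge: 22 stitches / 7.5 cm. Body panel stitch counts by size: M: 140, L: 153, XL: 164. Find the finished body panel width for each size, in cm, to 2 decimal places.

22/7.5 = 2.933 sts per cm.
M: 140 / 2.933 = 47.727 → 47.73 cm.
L: 153 / 2.933 = 52.159 → 52.16 cm.
XL: 164 / 2.933 = 55.909 → 55.91 cm.

M 47.73 cm; L 52.16 cm; XL 55.91 cm.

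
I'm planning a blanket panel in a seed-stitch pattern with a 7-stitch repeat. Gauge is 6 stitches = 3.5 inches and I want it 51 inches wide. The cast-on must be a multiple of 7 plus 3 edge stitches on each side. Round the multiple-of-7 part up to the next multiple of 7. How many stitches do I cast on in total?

Cast on 90 stitches.

6 / 3.5 = 1.714 sts per inch.
51 × 1.714 = 87.43 sts.
Less 6 edge sts → 81.43 for the repeat.
Next multiple of 7: 84.
Add back 6 edge sts → 90.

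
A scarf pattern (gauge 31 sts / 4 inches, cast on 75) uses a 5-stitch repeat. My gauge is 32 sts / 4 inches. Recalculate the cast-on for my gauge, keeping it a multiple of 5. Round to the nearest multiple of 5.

CO 75 sts.

75 × 32 / 31 = 77.42.
Nearest multiple of 5: 75.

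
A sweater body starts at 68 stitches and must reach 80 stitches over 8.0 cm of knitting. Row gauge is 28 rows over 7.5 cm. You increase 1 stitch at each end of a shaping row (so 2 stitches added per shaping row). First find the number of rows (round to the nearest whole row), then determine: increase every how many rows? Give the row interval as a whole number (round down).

Increase every 5th row.

Rows = 8.0 × 3.733 = 29.9 → 30 rows.
Stitches to add: 12 → 6 shaping rows (at 2 st each).
30 / 6 = 5.00 → every 5 rows.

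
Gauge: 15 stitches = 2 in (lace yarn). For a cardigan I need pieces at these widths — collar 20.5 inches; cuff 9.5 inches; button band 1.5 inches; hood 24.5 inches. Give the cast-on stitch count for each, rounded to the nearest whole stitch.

collar 154; cuff 71; button band 11; hood 184.

Rate = 15/2 = 7.5 sts per in.
collar: 20.5 × 7.5 = 153.75 → 154.
cuff: 9.5 × 7.5 = 71.25 → 71.
button band: 1.5 × 7.5 = 11.25 → 11.
hood: 24.5 × 7.5 = 183.75 → 184.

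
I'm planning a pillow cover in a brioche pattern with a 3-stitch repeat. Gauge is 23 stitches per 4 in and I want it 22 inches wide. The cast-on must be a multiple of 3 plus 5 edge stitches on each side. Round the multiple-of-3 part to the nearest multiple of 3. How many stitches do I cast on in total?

127 stitches.

23 / 4 = 5.75 sts per inch.
22 × 5.75 = 126.50 sts.
Less 10 edge sts → 116.50 for the repeat.
Nearest multiple of 3: 117.
Add back 10 edge sts → 127.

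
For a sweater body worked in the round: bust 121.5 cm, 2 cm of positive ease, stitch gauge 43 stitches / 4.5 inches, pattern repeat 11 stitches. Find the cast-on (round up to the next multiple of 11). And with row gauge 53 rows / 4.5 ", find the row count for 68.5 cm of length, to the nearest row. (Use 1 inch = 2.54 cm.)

Cast on 473 stitches; work 318 rows.

Finished = 121.5 + 2 = 123.5 cm.
123.5 cm × 1/2.54 = 48.62 inches.
43/4.5 = 9.556 sts per in; 48.62 × 9.556 = 464.61 sts.
Next multiple of 11 → 473.
68.5 cm = 26.97 inches; × 11.778 = 317.63 → 318 rows.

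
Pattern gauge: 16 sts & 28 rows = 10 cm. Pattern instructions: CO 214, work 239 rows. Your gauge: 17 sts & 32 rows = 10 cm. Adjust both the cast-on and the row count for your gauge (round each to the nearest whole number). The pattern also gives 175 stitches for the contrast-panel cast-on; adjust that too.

Stitches: 214 × 17/16 = 227.38 → 227.
Rows: 239 × 32/28 = 273.14 → 273.
contrast-panel cast-on: 175 × 17/16 = 185.94 → 186.

Cast on 227 stitches; work 273 rows; contrast-panel cast-on 186 stitches.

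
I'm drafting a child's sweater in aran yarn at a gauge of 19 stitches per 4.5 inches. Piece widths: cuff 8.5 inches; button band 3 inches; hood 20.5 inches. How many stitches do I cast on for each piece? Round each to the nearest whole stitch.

cuff 36; button band 13; hood 87.

Rate = 19/4.5 = 4.222 sts per in.
cuff: 8.5 × 4.222 = 35.89 → 36.
button band: 3 × 4.222 = 12.67 → 13.
hood: 20.5 × 4.222 = 86.56 → 87.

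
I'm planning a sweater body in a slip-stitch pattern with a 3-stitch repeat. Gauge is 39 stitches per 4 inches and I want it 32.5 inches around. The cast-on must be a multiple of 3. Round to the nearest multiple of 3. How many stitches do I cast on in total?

318 stitches.

39 / 4 = 9.75 sts per inch.
32.5 × 9.75 = 316.88 sts.
Nearest multiple of 3: 318.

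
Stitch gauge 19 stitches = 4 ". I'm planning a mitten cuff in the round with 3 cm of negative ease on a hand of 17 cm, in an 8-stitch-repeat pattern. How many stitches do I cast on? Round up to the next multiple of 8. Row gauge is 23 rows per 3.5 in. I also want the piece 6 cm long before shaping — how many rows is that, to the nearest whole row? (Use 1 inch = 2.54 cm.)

Cast on 32 stitches; work 16 rows.

Finished = 17 − 3 = 14 cm.
14 cm × 1/2.54 = 5.51 inches.
19/4 = 4.75 sts per in; 5.51 × 4.75 = 26.18 sts.
Next multiple of 8 → 32.
6 cm = 2.36 inches; × 6.571 = 15.52 → 16 rows.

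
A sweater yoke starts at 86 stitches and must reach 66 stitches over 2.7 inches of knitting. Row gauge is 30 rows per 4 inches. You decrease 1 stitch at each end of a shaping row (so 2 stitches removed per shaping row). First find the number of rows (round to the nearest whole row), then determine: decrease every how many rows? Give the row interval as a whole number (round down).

Rows = 2.7 × 7.5 = 20.2 → 20 rows.
Stitches to remove: 20 → 10 shaping rows (at 2 st each).
20 / 10 = 2.00 → every 2 rows.

Decrease every 2nd row.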